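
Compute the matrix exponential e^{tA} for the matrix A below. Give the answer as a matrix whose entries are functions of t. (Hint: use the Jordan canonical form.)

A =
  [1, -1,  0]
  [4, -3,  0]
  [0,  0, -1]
e^{tA} =
  [2*t*exp(-t) + exp(-t), -t*exp(-t), 0]
  [4*t*exp(-t), -2*t*exp(-t) + exp(-t), 0]
  [0, 0, exp(-t)]

Strategy: write A = P · J · P⁻¹ where J is a Jordan canonical form, so e^{tA} = P · e^{tJ} · P⁻¹, and e^{tJ} can be computed block-by-block.

A has Jordan form
J =
  [-1,  1,  0]
  [ 0, -1,  0]
  [ 0,  0, -1]
(up to reordering of blocks).

Per-block formulas:
  For a 2×2 Jordan block J_2(-1): exp(t · J_2(-1)) = e^(-1t)·(I + t·N), where N is the 2×2 nilpotent shift.
  For a 1×1 block at λ = -1: exp(t · [-1]) = [e^(-1t)].

After assembling e^{tJ} and conjugating by P, we get:

e^{tA} =
  [2*t*exp(-t) + exp(-t), -t*exp(-t), 0]
  [4*t*exp(-t), -2*t*exp(-t) + exp(-t), 0]
  [0, 0, exp(-t)]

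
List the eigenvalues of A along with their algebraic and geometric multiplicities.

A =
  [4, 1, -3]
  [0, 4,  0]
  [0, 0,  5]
λ = 4: alg = 2, geom = 1; λ = 5: alg = 1, geom = 1

Step 1 — factor the characteristic polynomial to read off the algebraic multiplicities:
  χ_A(x) = (x - 5)*(x - 4)^2

Step 2 — compute geometric multiplicities via the rank-nullity identity g(λ) = n − rank(A − λI):
  rank(A − (4)·I) = 2, so dim ker(A − (4)·I) = n − 2 = 1
  rank(A − (5)·I) = 2, so dim ker(A − (5)·I) = n − 2 = 1

Summary:
  λ = 4: algebraic multiplicity = 2, geometric multiplicity = 1
  λ = 5: algebraic multiplicity = 1, geometric multiplicity = 1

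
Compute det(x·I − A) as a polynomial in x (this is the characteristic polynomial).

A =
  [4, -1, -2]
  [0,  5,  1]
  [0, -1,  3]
x^3 - 12*x^2 + 48*x - 64

Expanding det(x·I − A) (e.g. by cofactor expansion or by noting that A is similar to its Jordan form J, which has the same characteristic polynomial as A) gives
  χ_A(x) = x^3 - 12*x^2 + 48*x - 64
which factors as (x - 4)^3. The eigenvalues (with algebraic multiplicities) are λ = 4 with multiplicity 3.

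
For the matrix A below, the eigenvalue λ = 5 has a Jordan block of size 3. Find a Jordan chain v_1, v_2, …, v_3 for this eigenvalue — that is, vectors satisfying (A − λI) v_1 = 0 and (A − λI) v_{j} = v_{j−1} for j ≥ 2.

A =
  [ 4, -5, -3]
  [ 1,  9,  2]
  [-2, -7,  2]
A Jordan chain for λ = 5 of length 3:
v_1 = (2, -1, 1)ᵀ
v_2 = (-1, 1, -2)ᵀ
v_3 = (1, 0, 0)ᵀ

Let N = A − (5)·I. We want v_3 with N^3 v_3 = 0 but N^2 v_3 ≠ 0; then v_{j-1} := N · v_j for j = 3, …, 2.

Pick v_3 = (1, 0, 0)ᵀ.
Then v_2 = N · v_3 = (-1, 1, -2)ᵀ.
Then v_1 = N · v_2 = (2, -1, 1)ᵀ.

Sanity check: (A − (5)·I) v_1 = (0, 0, 0)ᵀ = 0. ✓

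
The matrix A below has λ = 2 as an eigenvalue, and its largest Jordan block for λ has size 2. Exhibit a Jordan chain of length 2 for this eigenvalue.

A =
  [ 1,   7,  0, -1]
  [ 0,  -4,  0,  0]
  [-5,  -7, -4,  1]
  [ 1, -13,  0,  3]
A Jordan chain for λ = 2 of length 2:
v_1 = (-1, 0, 1, 1)ᵀ
v_2 = (1, 0, -1, 0)ᵀ

Let N = A − (2)·I. We want v_2 with N^2 v_2 = 0 but N^1 v_2 ≠ 0; then v_{j-1} := N · v_j for j = 2, …, 2.

Pick v_2 = (1, 0, -1, 0)ᵀ.
Then v_1 = N · v_2 = (-1, 0, 1, 1)ᵀ.

Sanity check: (A − (2)·I) v_1 = (0, 0, 0, 0)ᵀ = 0. ✓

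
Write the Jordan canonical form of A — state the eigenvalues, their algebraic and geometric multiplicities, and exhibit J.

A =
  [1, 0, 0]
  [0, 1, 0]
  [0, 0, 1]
J_1(1) ⊕ J_1(1) ⊕ J_1(1)

The characteristic polynomial is
  det(x·I − A) = x^3 - 3*x^2 + 3*x - 1 = (x - 1)^3

Eigenvalues and multiplicities (the geometric multiplicity of λ is n − rank(A − λI), which equals the number of Jordan blocks for λ):
  λ = 1: algebraic multiplicity = 3, geometric multiplicity = 3

Determining the block sizes for each eigenvalue:
  λ = 1: gm = am = 3, so every block has size 1 → block sizes [1, 1, 1]

Assembling the blocks gives a Jordan form
J =
  [1, 0, 0]
  [0, 1, 0]
  [0, 0, 1]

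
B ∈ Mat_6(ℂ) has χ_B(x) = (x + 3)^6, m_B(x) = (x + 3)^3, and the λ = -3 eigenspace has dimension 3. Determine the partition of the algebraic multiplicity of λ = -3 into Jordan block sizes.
Block sizes for λ = -3: [3, 2, 1]

Step 1 — from the characteristic polynomial, algebraic multiplicity of λ = -3 is 6. From dim ker(B − (-3)·I) = 3, there are exactly 3 Jordan blocks for λ = -3.
Step 2 — from the minimal polynomial, the factor (x + 3)^3 tells us the largest block for λ = -3 has size 3.
Step 3 — with total size 6, 3 blocks, and largest block 3, the block sizes (in nonincreasing order) are [3, 2, 1].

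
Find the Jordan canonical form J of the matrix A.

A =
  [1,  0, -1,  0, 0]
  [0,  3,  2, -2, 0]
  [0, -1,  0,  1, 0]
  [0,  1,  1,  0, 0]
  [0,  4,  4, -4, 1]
J_3(1) ⊕ J_1(1) ⊕ J_1(1)

The characteristic polynomial is
  det(x·I − A) = x^5 - 5*x^4 + 10*x^3 - 10*x^2 + 5*x - 1 = (x - 1)^5

Eigenvalues and multiplicities (the geometric multiplicity of λ is n − rank(A − λI), which equals the number of Jordan blocks for λ):
  λ = 1: algebraic multiplicity = 5, geometric multiplicity = 3

Determining the block sizes for each eigenvalue:
  λ = 1: with am = 5 and gm = 3, the partition is not yet determined (e.g. several partitions of 5 into 3 parts exist). Let N = A − (1)·I. Computing rank(N^1) = 2, rank(N^2) = 1, rank(N^3) = 0; the number of blocks of size ≥ j is rank(N^{j−1}) − rank(N^j), giving [3, 1, 1]. So we have 1 block(s) of size 3, 2 block(s) of size 1 → block sizes [3, 1, 1]

Assembling the blocks gives a Jordan form
J =
  [1, 1, 0, 0, 0]
  [0, 1, 1, 0, 0]
  [0, 0, 1, 0, 0]
  [0, 0, 0, 1, 0]
  [0, 0, 0, 0, 1]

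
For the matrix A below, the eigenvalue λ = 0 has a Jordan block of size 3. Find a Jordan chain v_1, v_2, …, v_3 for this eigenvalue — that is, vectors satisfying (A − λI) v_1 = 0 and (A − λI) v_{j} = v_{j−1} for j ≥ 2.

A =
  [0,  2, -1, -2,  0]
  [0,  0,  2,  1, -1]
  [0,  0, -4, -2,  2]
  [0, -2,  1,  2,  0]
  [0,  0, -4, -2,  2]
A Jordan chain for λ = 0 of length 3:
v_1 = (4, -2, 4, -4, 4)ᵀ
v_2 = (2, 0, 0, -2, 0)ᵀ
v_3 = (0, 1, 0, 0, 0)ᵀ

Let N = A − (0)·I. We want v_3 with N^3 v_3 = 0 but N^2 v_3 ≠ 0; then v_{j-1} := N · v_j for j = 3, …, 2.

Pick v_3 = (0, 1, 0, 0, 0)ᵀ.
Then v_2 = N · v_3 = (2, 0, 0, -2, 0)ᵀ.
Then v_1 = N · v_2 = (4, -2, 4, -4, 4)ᵀ.

Sanity check: (A − (0)·I) v_1 = (0, 0, 0, 0, 0)ᵀ = 0. ✓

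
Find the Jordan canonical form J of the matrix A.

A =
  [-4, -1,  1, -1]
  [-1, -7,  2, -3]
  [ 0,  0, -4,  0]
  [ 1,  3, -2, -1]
J_3(-4) ⊕ J_1(-4)

The characteristic polynomial is
  det(x·I − A) = x^4 + 16*x^3 + 96*x^2 + 256*x + 256 = (x + 4)^4

Eigenvalues and multiplicities (the geometric multiplicity of λ is n − rank(A − λI), which equals the number of Jordan blocks for λ):
  λ = -4: algebraic multiplicity = 4, geometric multiplicity = 2

Determining the block sizes for each eigenvalue:
  λ = -4: with am = 4 and gm = 2, the partition is not yet determined (e.g. several partitions of 4 into 2 parts exist). Let N = A − (-4)·I. Computing rank(N^1) = 2, rank(N^2) = 1, rank(N^3) = 0; the number of blocks of size ≥ j is rank(N^{j−1}) − rank(N^j), giving [2, 1, 1]. So we have 1 block(s) of size 3, 1 block(s) of size 1 → block sizes [3, 1]

Assembling the blocks gives a Jordan form
J =
  [-4,  1,  0,  0]
  [ 0, -4,  1,  0]
  [ 0,  0, -4,  0]
  [ 0,  0,  0, -4]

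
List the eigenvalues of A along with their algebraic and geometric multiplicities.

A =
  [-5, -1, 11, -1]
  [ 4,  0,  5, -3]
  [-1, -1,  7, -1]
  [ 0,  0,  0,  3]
λ = -4: alg = 1, geom = 1; λ = 3: alg = 3, geom = 2

Step 1 — factor the characteristic polynomial to read off the algebraic multiplicities:
  χ_A(x) = (x - 3)^3*(x + 4)

Step 2 — compute geometric multiplicities via the rank-nullity identity g(λ) = n − rank(A − λI):
  rank(A − (-4)·I) = 3, so dim ker(A − (-4)·I) = n − 3 = 1
  rank(A − (3)·I) = 2, so dim ker(A − (3)·I) = n − 2 = 2

Summary:
  λ = -4: algebraic multiplicity = 1, geometric multiplicity = 1
  λ = 3: algebraic multiplicity = 3, geometric multiplicity = 2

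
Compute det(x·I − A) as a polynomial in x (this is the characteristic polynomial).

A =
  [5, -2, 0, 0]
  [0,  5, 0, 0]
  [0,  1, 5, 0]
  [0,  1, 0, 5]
x^4 - 20*x^3 + 150*x^2 - 500*x + 625

Expanding det(x·I − A) (e.g. by cofactor expansion or by noting that A is similar to its Jordan form J, which has the same characteristic polynomial as A) gives
  χ_A(x) = x^4 - 20*x^3 + 150*x^2 - 500*x + 625
which factors as (x - 5)^4. The eigenvalues (with algebraic multiplicities) are λ = 5 with multiplicity 4.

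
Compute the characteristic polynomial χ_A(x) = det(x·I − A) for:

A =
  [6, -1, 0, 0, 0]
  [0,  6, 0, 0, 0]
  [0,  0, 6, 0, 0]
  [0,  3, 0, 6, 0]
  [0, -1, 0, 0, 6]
x^5 - 30*x^4 + 360*x^3 - 2160*x^2 + 6480*x - 7776

Expanding det(x·I − A) (e.g. by cofactor expansion or by noting that A is similar to its Jordan form J, which has the same characteristic polynomial as A) gives
  χ_A(x) = x^5 - 30*x^4 + 360*x^3 - 2160*x^2 + 6480*x - 7776
which factors as (x - 6)^5. The eigenvalues (with algebraic multiplicities) are λ = 6 with multiplicity 5.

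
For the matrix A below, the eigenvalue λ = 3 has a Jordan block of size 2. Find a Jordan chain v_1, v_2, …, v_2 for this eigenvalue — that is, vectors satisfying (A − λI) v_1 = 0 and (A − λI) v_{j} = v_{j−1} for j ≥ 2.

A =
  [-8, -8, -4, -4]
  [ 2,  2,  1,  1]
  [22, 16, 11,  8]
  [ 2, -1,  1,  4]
A Jordan chain for λ = 3 of length 2:
v_1 = (-36, 9, 72, 9)ᵀ
v_2 = (4, -1, 0, 0)ᵀ

Let N = A − (3)·I. We want v_2 with N^2 v_2 = 0 but N^1 v_2 ≠ 0; then v_{j-1} := N · v_j for j = 2, …, 2.

Pick v_2 = (4, -1, 0, 0)ᵀ.
Then v_1 = N · v_2 = (-36, 9, 72, 9)ᵀ.

Sanity check: (A − (3)·I) v_1 = (0, 0, 0, 0)ᵀ = 0. ✓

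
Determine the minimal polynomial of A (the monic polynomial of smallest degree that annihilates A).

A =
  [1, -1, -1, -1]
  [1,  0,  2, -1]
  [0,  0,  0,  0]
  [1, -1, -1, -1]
x^3

The characteristic polynomial is χ_A(x) = x^4, so the eigenvalues are known. The minimal polynomial is
  m_A(x) = Π_λ (x − λ)^{k_λ}
where k_λ is the size of the *largest* Jordan block for λ (equivalently, the smallest k with (A − λI)^k v = 0 for every generalised eigenvector v of λ).

  λ = 0: largest Jordan block has size 3, contributing (x − 0)^3

So m_A(x) = x^3 = x^3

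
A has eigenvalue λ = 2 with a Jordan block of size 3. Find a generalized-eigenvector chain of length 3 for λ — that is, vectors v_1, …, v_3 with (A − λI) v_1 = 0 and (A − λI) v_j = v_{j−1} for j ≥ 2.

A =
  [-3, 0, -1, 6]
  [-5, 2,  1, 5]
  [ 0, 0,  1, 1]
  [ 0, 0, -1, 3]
A Jordan chain for λ = 2 of length 3:
v_1 = (0, -1, 0, 0)ᵀ
v_2 = (-1, 1, -1, -1)ᵀ
v_3 = (0, 0, 1, 0)ᵀ

Let N = A − (2)·I. We want v_3 with N^3 v_3 = 0 but N^2 v_3 ≠ 0; then v_{j-1} := N · v_j for j = 3, …, 2.

Pick v_3 = (0, 0, 1, 0)ᵀ.
Then v_2 = N · v_3 = (-1, 1, -1, -1)ᵀ.
Then v_1 = N · v_2 = (0, -1, 0, 0)ᵀ.

Sanity check: (A − (2)·I) v_1 = (0, 0, 0, 0)ᵀ = 0. ✓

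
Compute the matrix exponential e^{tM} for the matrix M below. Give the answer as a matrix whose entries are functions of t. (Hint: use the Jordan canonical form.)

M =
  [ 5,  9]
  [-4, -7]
e^{tM} =
  [6*t*exp(-t) + exp(-t), 9*t*exp(-t)]
  [-4*t*exp(-t), -6*t*exp(-t) + exp(-t)]

Strategy: write M = P · J · P⁻¹ where J is a Jordan canonical form, so e^{tM} = P · e^{tJ} · P⁻¹, and e^{tJ} can be computed block-by-block.

M has Jordan form
J =
  [-1,  1]
  [ 0, -1]
(up to reordering of blocks).

Per-block formulas:
  For a 2×2 Jordan block J_2(-1): exp(t · J_2(-1)) = e^(-1t)·(I + t·N), where N is the 2×2 nilpotent shift.

After assembling e^{tJ} and conjugating by P, we get:

e^{tM} =
  [6*t*exp(-t) + exp(-t), 9*t*exp(-t)]
  [-4*t*exp(-t), -6*t*exp(-t) + exp(-t)]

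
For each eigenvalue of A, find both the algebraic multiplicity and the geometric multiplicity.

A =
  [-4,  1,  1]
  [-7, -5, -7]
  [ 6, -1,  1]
λ = -5: alg = 2, geom = 1; λ = 2: alg = 1, geom = 1

Step 1 — factor the characteristic polynomial to read off the algebraic multiplicities:
  χ_A(x) = (x - 2)*(x + 5)^2

Step 2 — compute geometric multiplicities via the rank-nullity identity g(λ) = n − rank(A − λI):
  rank(A − (-5)·I) = 2, so dim ker(A − (-5)·I) = n − 2 = 1
  rank(A − (2)·I) = 2, so dim ker(A − (2)·I) = n − 2 = 1

Summary:
  λ = -5: algebraic multiplicity = 2, geometric multiplicity = 1
  λ = 2: algebraic multiplicity = 1, geometric multiplicity = 1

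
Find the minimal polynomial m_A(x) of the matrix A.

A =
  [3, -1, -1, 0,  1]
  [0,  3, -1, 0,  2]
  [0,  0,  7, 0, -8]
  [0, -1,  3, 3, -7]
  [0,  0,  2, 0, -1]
x^3 - 9*x^2 + 27*x - 27

The characteristic polynomial is χ_A(x) = (x - 3)^5, so the eigenvalues are known. The minimal polynomial is
  m_A(x) = Π_λ (x − λ)^{k_λ}
where k_λ is the size of the *largest* Jordan block for λ (equivalently, the smallest k with (A − λI)^k v = 0 for every generalised eigenvector v of λ).

  λ = 3: largest Jordan block has size 3, contributing (x − 3)^3

So m_A(x) = (x - 3)^3 = x^3 - 9*x^2 + 27*x - 27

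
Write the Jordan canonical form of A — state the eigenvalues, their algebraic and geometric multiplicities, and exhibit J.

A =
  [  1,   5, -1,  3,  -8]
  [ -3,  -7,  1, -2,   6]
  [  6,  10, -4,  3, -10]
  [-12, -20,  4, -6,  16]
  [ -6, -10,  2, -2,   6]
J_2(-2) ⊕ J_2(-2) ⊕ J_1(-2)

The characteristic polynomial is
  det(x·I − A) = x^5 + 10*x^4 + 40*x^3 + 80*x^2 + 80*x + 32 = (x + 2)^5

Eigenvalues and multiplicities (the geometric multiplicity of λ is n − rank(A − λI), which equals the number of Jordan blocks for λ):
  λ = -2: algebraic multiplicity = 5, geometric multiplicity = 3

Determining the block sizes for each eigenvalue:
  λ = -2: with am = 5 and gm = 3, the partition is not yet determined (e.g. several partitions of 5 into 3 parts exist). Let N = A − (-2)·I. Computing rank(N^1) = 2, rank(N^2) = 0; the number of blocks of size ≥ j is rank(N^{j−1}) − rank(N^j), giving [3, 2]. So we have 2 block(s) of size 2, 1 block(s) of size 1 → block sizes [2, 2, 1]

Assembling the blocks gives a Jordan form
J =
  [-2,  1,  0,  0,  0]
  [ 0, -2,  0,  0,  0]
  [ 0,  0, -2,  1,  0]
  [ 0,  0,  0, -2,  0]
  [ 0,  0,  0,  0, -2]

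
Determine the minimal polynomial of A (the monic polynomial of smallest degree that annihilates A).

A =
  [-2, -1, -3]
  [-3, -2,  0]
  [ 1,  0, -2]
x^3 + 6*x^2 + 12*x + 8

The characteristic polynomial is χ_A(x) = (x + 2)^3, so the eigenvalues are known. The minimal polynomial is
  m_A(x) = Π_λ (x − λ)^{k_λ}
where k_λ is the size of the *largest* Jordan block for λ (equivalently, the smallest k with (A − λI)^k v = 0 for every generalised eigenvector v of λ).

  λ = -2: largest Jordan block has size 3, contributing (x + 2)^3

So m_A(x) = (x + 2)^3 = x^3 + 6*x^2 + 12*x + 8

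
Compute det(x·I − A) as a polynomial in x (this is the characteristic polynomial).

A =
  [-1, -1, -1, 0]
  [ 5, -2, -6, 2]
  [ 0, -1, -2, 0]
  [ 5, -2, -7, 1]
x^4 + 4*x^3 + 6*x^2 + 4*x + 1

Expanding det(x·I − A) (e.g. by cofactor expansion or by noting that A is similar to its Jordan form J, which has the same characteristic polynomial as A) gives
  χ_A(x) = x^4 + 4*x^3 + 6*x^2 + 4*x + 1
which factors as (x + 1)^4. The eigenvalues (with algebraic multiplicities) are λ = -1 with multiplicity 4.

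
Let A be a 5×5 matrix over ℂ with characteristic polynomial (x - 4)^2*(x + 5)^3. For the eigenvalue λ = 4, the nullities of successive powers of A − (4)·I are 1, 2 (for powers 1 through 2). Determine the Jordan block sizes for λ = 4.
Block sizes for λ = 4: [2]

From the dimensions of kernels of powers, the number of Jordan blocks of size at least j is d_j − d_{j−1} where d_j = dim ker(N^j) (with d_0 = 0). Computing the differences gives [1, 1].
The number of blocks of size exactly k is (#blocks of size ≥ k) − (#blocks of size ≥ k + 1), so the partition is: 1 block(s) of size 2.
In nonincreasing order the block sizes are [2].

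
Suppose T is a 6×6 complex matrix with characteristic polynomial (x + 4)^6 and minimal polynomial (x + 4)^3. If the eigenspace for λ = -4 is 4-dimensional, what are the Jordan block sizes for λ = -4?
Block sizes for λ = -4: [3, 1, 1, 1]

Step 1 — from the characteristic polynomial, algebraic multiplicity of λ = -4 is 6. From dim ker(T − (-4)·I) = 4, there are exactly 4 Jordan blocks for λ = -4.
Step 2 — from the minimal polynomial, the factor (x + 4)^3 tells us the largest block for λ = -4 has size 3.
Step 3 — with total size 6, 4 blocks, and largest block 3, the block sizes (in nonincreasing order) are [3, 1, 1, 1].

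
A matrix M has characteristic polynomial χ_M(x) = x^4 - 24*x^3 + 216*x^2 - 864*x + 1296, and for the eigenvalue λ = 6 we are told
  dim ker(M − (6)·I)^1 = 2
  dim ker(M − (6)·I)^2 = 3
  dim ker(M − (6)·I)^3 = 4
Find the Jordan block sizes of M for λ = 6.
Block sizes for λ = 6: [3, 1]

From the dimensions of kernels of powers, the number of Jordan blocks of size at least j is d_j − d_{j−1} where d_j = dim ker(N^j) (with d_0 = 0). Computing the differences gives [2, 1, 1].
The number of blocks of size exactly k is (#blocks of size ≥ k) − (#blocks of size ≥ k + 1), so the partition is: 1 block(s) of size 1, 1 block(s) of size 3.
In nonincreasing order the block sizes are [3, 1].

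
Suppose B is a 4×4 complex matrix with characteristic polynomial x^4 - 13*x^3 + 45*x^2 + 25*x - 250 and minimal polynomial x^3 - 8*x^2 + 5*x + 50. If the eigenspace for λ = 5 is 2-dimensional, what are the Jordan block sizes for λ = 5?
Block sizes for λ = 5: [2, 1]

Step 1 — from the characteristic polynomial, algebraic multiplicity of λ = 5 is 3. From dim ker(B − (5)·I) = 2, there are exactly 2 Jordan blocks for λ = 5.
Step 2 — from the minimal polynomial, the factor (x − 5)^2 tells us the largest block for λ = 5 has size 2.
Step 3 — with total size 3, 2 blocks, and largest block 2, the block sizes (in nonincreasing order) are [2, 1].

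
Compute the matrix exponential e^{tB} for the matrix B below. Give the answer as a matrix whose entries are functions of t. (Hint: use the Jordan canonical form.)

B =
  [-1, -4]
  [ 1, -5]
e^{tB} =
  [2*t*exp(-3*t) + exp(-3*t), -4*t*exp(-3*t)]
  [t*exp(-3*t), -2*t*exp(-3*t) + exp(-3*t)]

Strategy: write B = P · J · P⁻¹ where J is a Jordan canonical form, so e^{tB} = P · e^{tJ} · P⁻¹, and e^{tJ} can be computed block-by-block.

B has Jordan form
J =
  [-3,  1]
  [ 0, -3]
(up to reordering of blocks).

Per-block formulas:
  For a 2×2 Jordan block J_2(-3): exp(t · J_2(-3)) = e^(-3t)·(I + t·N), where N is the 2×2 nilpotent shift.

After assembling e^{tJ} and conjugating by P, we get:

e^{tB} =
  [2*t*exp(-3*t) + exp(-3*t), -4*t*exp(-3*t)]
  [t*exp(-3*t), -2*t*exp(-3*t) + exp(-3*t)]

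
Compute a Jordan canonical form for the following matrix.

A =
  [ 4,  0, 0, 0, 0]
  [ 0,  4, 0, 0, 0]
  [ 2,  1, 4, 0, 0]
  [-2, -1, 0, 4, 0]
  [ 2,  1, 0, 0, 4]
J_2(4) ⊕ J_1(4) ⊕ J_1(4) ⊕ J_1(4)

The characteristic polynomial is
  det(x·I − A) = x^5 - 20*x^4 + 160*x^3 - 640*x^2 + 1280*x - 1024 = (x - 4)^5

Eigenvalues and multiplicities (the geometric multiplicity of λ is n − rank(A − λI), which equals the number of Jordan blocks for λ):
  λ = 4: algebraic multiplicity = 5, geometric multiplicity = 4

Determining the block sizes for each eigenvalue:
  λ = 4: 4 blocks summing to 5 forces exactly one block of size 2 and the rest size 1 → block sizes [2, 1, 1, 1]

Assembling the blocks gives a Jordan form
J =
  [4, 1, 0, 0, 0]
  [0, 4, 0, 0, 0]
  [0, 0, 4, 0, 0]
  [0, 0, 0, 4, 0]
  [0, 0, 0, 0, 4]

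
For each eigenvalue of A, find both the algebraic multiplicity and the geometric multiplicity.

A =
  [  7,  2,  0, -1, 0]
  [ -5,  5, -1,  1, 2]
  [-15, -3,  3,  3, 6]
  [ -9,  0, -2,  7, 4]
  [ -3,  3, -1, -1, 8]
λ = 6: alg = 5, geom = 3

Step 1 — factor the characteristic polynomial to read off the algebraic multiplicities:
  χ_A(x) = (x - 6)^5

Step 2 — compute geometric multiplicities via the rank-nullity identity g(λ) = n − rank(A − λI):
  rank(A − (6)·I) = 2, so dim ker(A − (6)·I) = n − 2 = 3

Summary:
  λ = 6: algebraic multiplicity = 5, geometric multiplicity = 3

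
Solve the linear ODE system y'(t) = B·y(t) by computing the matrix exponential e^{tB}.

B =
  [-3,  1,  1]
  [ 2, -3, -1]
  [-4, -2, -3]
e^{tB} =
  [-t^2*exp(-3*t) + exp(-3*t), -t^2*exp(-3*t) + t*exp(-3*t), -t^2*exp(-3*t)/2 + t*exp(-3*t)]
  [2*t^2*exp(-3*t) + 2*t*exp(-3*t), 2*t^2*exp(-3*t) + exp(-3*t), t^2*exp(-3*t) - t*exp(-3*t)]
  [-2*t^2*exp(-3*t) - 4*t*exp(-3*t), -2*t^2*exp(-3*t) - 2*t*exp(-3*t), -t^2*exp(-3*t) + exp(-3*t)]

Strategy: write B = P · J · P⁻¹ where J is a Jordan canonical form, so e^{tB} = P · e^{tJ} · P⁻¹, and e^{tJ} can be computed block-by-block.

B has Jordan form
J =
  [-3,  1,  0]
  [ 0, -3,  1]
  [ 0,  0, -3]
(up to reordering of blocks).

Per-block formulas:
  For a 3×3 Jordan block J_3(-3): exp(t · J_3(-3)) = e^(-3t)·(I + t·N + (t^2/2)·N^2), where N is the 3×3 nilpotent shift.

After assembling e^{tJ} and conjugating by P, we get:

e^{tB} =
  [-t^2*exp(-3*t) + exp(-3*t), -t^2*exp(-3*t) + t*exp(-3*t), -t^2*exp(-3*t)/2 + t*exp(-3*t)]
  [2*t^2*exp(-3*t) + 2*t*exp(-3*t), 2*t^2*exp(-3*t) + exp(-3*t), t^2*exp(-3*t) - t*exp(-3*t)]
  [-2*t^2*exp(-3*t) - 4*t*exp(-3*t), -2*t^2*exp(-3*t) - 2*t*exp(-3*t), -t^2*exp(-3*t) + exp(-3*t)]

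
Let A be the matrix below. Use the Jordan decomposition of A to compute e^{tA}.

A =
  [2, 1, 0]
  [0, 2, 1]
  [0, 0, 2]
e^{tA} =
  [exp(2*t), t*exp(2*t), t^2*exp(2*t)/2]
  [0, exp(2*t), t*exp(2*t)]
  [0, 0, exp(2*t)]

Strategy: write A = P · J · P⁻¹ where J is a Jordan canonical form, so e^{tA} = P · e^{tJ} · P⁻¹, and e^{tJ} can be computed block-by-block.

A has Jordan form
J =
  [2, 1, 0]
  [0, 2, 1]
  [0, 0, 2]
(up to reordering of blocks).

Per-block formulas:
  For a 3×3 Jordan block J_3(2): exp(t · J_3(2)) = e^(2t)·(I + t·N + (t^2/2)·N^2), where N is the 3×3 nilpotent shift.

After assembling e^{tJ} and conjugating by P, we get:

e^{tA} =
  [exp(2*t), t*exp(2*t), t^2*exp(2*t)/2]
  [0, exp(2*t), t*exp(2*t)]
  [0, 0, exp(2*t)]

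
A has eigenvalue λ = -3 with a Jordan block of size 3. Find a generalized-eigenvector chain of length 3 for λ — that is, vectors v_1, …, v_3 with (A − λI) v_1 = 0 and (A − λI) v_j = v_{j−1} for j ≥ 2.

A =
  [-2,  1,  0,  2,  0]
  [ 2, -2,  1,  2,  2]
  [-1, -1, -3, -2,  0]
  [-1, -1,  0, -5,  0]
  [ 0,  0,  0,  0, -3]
A Jordan chain for λ = -3 of length 3:
v_1 = (1, 1, -1, -1, 0)ᵀ
v_2 = (1, 2, -1, -1, 0)ᵀ
v_3 = (1, 0, 0, 0, 0)ᵀ

Let N = A − (-3)·I. We want v_3 with N^3 v_3 = 0 but N^2 v_3 ≠ 0; then v_{j-1} := N · v_j for j = 3, …, 2.

Pick v_3 = (1, 0, 0, 0, 0)ᵀ.
Then v_2 = N · v_3 = (1, 2, -1, -1, 0)ᵀ.
Then v_1 = N · v_2 = (1, 1, -1, -1, 0)ᵀ.

Sanity check: (A − (-3)·I) v_1 = (0, 0, 0, 0, 0)ᵀ = 0. ✓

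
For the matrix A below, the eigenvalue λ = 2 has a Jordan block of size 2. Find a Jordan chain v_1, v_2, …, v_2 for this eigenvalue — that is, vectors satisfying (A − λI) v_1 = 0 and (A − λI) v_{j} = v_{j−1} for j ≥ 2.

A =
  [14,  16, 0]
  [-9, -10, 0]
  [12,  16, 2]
A Jordan chain for λ = 2 of length 2:
v_1 = (12, -9, 12)ᵀ
v_2 = (1, 0, 0)ᵀ

Let N = A − (2)·I. We want v_2 with N^2 v_2 = 0 but N^1 v_2 ≠ 0; then v_{j-1} := N · v_j for j = 2, …, 2.

Pick v_2 = (1, 0, 0)ᵀ.
Then v_1 = N · v_2 = (12, -9, 12)ᵀ.

Sanity check: (A − (2)·I) v_1 = (0, 0, 0)ᵀ = 0. ✓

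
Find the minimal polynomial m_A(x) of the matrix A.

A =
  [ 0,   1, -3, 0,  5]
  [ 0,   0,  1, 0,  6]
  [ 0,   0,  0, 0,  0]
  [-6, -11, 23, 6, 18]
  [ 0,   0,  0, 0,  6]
x^5 - 12*x^4 + 36*x^3

The characteristic polynomial is χ_A(x) = x^3*(x - 6)^2, so the eigenvalues are known. The minimal polynomial is
  m_A(x) = Π_λ (x − λ)^{k_λ}
where k_λ is the size of the *largest* Jordan block for λ (equivalently, the smallest k with (A − λI)^k v = 0 for every generalised eigenvector v of λ).

  λ = 0: largest Jordan block has size 3, contributing (x − 0)^3
  λ = 6: largest Jordan block has size 2, contributing (x − 6)^2

So m_A(x) = x^3*(x - 6)^2 = x^5 - 12*x^4 + 36*x^3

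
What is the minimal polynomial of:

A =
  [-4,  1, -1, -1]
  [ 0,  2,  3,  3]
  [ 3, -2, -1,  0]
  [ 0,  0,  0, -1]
x^3 + 3*x^2 + 3*x + 1

The characteristic polynomial is χ_A(x) = (x + 1)^4, so the eigenvalues are known. The minimal polynomial is
  m_A(x) = Π_λ (x − λ)^{k_λ}
where k_λ is the size of the *largest* Jordan block for λ (equivalently, the smallest k with (A − λI)^k v = 0 for every generalised eigenvector v of λ).

  λ = -1: largest Jordan block has size 3, contributing (x + 1)^3

So m_A(x) = (x + 1)^3 = x^3 + 3*x^2 + 3*x + 1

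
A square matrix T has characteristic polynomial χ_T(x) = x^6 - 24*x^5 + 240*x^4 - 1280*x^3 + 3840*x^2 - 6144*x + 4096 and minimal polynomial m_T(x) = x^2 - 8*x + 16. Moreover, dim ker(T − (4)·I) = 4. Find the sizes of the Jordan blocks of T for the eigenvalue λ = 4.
Block sizes for λ = 4: [2, 2, 1, 1]

Step 1 — from the characteristic polynomial, algebraic multiplicity of λ = 4 is 6. From dim ker(T − (4)·I) = 4, there are exactly 4 Jordan blocks for λ = 4.
Step 2 — from the minimal polynomial, the factor (x − 4)^2 tells us the largest block for λ = 4 has size 2.
Step 3 — with total size 6, 4 blocks, and largest block 2, the block sizes (in nonincreasing order) are [2, 2, 1, 1].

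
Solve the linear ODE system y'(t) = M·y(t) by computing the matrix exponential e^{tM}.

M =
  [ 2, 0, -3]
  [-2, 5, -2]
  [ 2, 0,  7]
e^{tM} =
  [-2*exp(5*t) + 3*exp(4*t), 0, -3*exp(5*t) + 3*exp(4*t)]
  [-2*exp(5*t) + 2*exp(4*t), exp(5*t), -2*exp(5*t) + 2*exp(4*t)]
  [2*exp(5*t) - 2*exp(4*t), 0, 3*exp(5*t) - 2*exp(4*t)]

Strategy: write M = P · J · P⁻¹ where J is a Jordan canonical form, so e^{tM} = P · e^{tJ} · P⁻¹, and e^{tJ} can be computed block-by-block.

M has Jordan form
J =
  [4, 0, 0]
  [0, 5, 0]
  [0, 0, 5]
(up to reordering of blocks).

Per-block formulas:
  For a 1×1 block at λ = 4: exp(t · [4]) = [e^(4t)].
  For a 1×1 block at λ = 5: exp(t · [5]) = [e^(5t)].

After assembling e^{tJ} and conjugating by P, we get:

e^{tM} =
  [-2*exp(5*t) + 3*exp(4*t), 0, -3*exp(5*t) + 3*exp(4*t)]
  [-2*exp(5*t) + 2*exp(4*t), exp(5*t), -2*exp(5*t) + 2*exp(4*t)]
  [2*exp(5*t) - 2*exp(4*t), 0, 3*exp(5*t) - 2*exp(4*t)]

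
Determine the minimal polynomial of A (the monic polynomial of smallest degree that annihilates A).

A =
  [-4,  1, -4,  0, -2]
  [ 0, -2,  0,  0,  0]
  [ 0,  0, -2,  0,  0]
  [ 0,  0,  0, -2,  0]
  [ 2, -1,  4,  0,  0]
x^2 + 4*x + 4

The characteristic polynomial is χ_A(x) = (x + 2)^5, so the eigenvalues are known. The minimal polynomial is
  m_A(x) = Π_λ (x − λ)^{k_λ}
where k_λ is the size of the *largest* Jordan block for λ (equivalently, the smallest k with (A − λI)^k v = 0 for every generalised eigenvector v of λ).

  λ = -2: largest Jordan block has size 2, contributing (x + 2)^2

So m_A(x) = (x + 2)^2 = x^2 + 4*x + 4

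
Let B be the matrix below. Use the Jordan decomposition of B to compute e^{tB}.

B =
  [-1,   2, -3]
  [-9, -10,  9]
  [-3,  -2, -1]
e^{tB} =
  [3*t*exp(-4*t) + exp(-4*t), 2*t*exp(-4*t), -3*t*exp(-4*t)]
  [-9*t*exp(-4*t), -6*t*exp(-4*t) + exp(-4*t), 9*t*exp(-4*t)]
  [-3*t*exp(-4*t), -2*t*exp(-4*t), 3*t*exp(-4*t) + exp(-4*t)]

Strategy: write B = P · J · P⁻¹ where J is a Jordan canonical form, so e^{tB} = P · e^{tJ} · P⁻¹, and e^{tJ} can be computed block-by-block.

B has Jordan form
J =
  [-4,  1,  0]
  [ 0, -4,  0]
  [ 0,  0, -4]
(up to reordering of blocks).

Per-block formulas:
  For a 2×2 Jordan block J_2(-4): exp(t · J_2(-4)) = e^(-4t)·(I + t·N), where N is the 2×2 nilpotent shift.
  For a 1×1 block at λ = -4: exp(t · [-4]) = [e^(-4t)].

After assembling e^{tJ} and conjugating by P, we get:

e^{tB} =
  [3*t*exp(-4*t) + exp(-4*t), 2*t*exp(-4*t), -3*t*exp(-4*t)]
  [-9*t*exp(-4*t), -6*t*exp(-4*t) + exp(-4*t), 9*t*exp(-4*t)]
  [-3*t*exp(-4*t), -2*t*exp(-4*t), 3*t*exp(-4*t) + exp(-4*t)]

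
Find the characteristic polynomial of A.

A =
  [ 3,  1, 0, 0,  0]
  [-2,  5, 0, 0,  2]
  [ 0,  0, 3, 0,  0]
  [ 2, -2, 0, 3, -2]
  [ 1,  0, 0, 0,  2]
x^5 - 16*x^4 + 102*x^3 - 324*x^2 + 513*x - 324

Expanding det(x·I − A) (e.g. by cofactor expansion or by noting that A is similar to its Jordan form J, which has the same characteristic polynomial as A) gives
  χ_A(x) = x^5 - 16*x^4 + 102*x^3 - 324*x^2 + 513*x - 324
which factors as (x - 4)*(x - 3)^4. The eigenvalues (with algebraic multiplicities) are λ = 3 with multiplicity 4, λ = 4 with multiplicity 1.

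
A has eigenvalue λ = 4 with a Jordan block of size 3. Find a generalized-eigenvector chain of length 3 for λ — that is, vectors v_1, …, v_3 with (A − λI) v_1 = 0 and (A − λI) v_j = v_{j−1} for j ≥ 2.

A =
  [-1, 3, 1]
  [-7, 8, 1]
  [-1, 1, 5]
A Jordan chain for λ = 4 of length 3:
v_1 = (3, 6, -3)ᵀ
v_2 = (-5, -7, -1)ᵀ
v_3 = (1, 0, 0)ᵀ

Let N = A − (4)·I. We want v_3 with N^3 v_3 = 0 but N^2 v_3 ≠ 0; then v_{j-1} := N · v_j for j = 3, …, 2.

Pick v_3 = (1, 0, 0)ᵀ.
Then v_2 = N · v_3 = (-5, -7, -1)ᵀ.
Then v_1 = N · v_2 = (3, 6, -3)ᵀ.

Sanity check: (A − (4)·I) v_1 = (0, 0, 0)ᵀ = 0. ✓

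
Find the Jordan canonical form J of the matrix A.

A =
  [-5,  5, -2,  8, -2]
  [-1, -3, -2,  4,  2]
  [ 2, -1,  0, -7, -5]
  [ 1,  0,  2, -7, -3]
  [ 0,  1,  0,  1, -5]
J_2(-4) ⊕ J_2(-4) ⊕ J_1(-4)

The characteristic polynomial is
  det(x·I − A) = x^5 + 20*x^4 + 160*x^3 + 640*x^2 + 1280*x + 1024 = (x + 4)^5

Eigenvalues and multiplicities (the geometric multiplicity of λ is n − rank(A − λI), which equals the number of Jordan blocks for λ):
  λ = -4: algebraic multiplicity = 5, geometric multiplicity = 3

Determining the block sizes for each eigenvalue:
  λ = -4: with am = 5 and gm = 3, the partition is not yet determined (e.g. several partitions of 5 into 3 parts exist). Let N = A − (-4)·I. Computing rank(N^1) = 2, rank(N^2) = 0; the number of blocks of size ≥ j is rank(N^{j−1}) − rank(N^j), giving [3, 2]. So we have 2 block(s) of size 2, 1 block(s) of size 1 → block sizes [2, 2, 1]

Assembling the blocks gives a Jordan form
J =
  [-4,  1,  0,  0,  0]
  [ 0, -4,  0,  0,  0]
  [ 0,  0, -4,  1,  0]
  [ 0,  0,  0, -4,  0]
  [ 0,  0,  0,  0, -4]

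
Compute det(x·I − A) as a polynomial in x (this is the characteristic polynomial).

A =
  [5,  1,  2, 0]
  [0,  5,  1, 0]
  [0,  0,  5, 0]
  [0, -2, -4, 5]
x^4 - 20*x^3 + 150*x^2 - 500*x + 625

Expanding det(x·I − A) (e.g. by cofactor expansion or by noting that A is similar to its Jordan form J, which has the same characteristic polynomial as A) gives
  χ_A(x) = x^4 - 20*x^3 + 150*x^2 - 500*x + 625
which factors as (x - 5)^4. The eigenvalues (with algebraic multiplicities) are λ = 5 with multiplicity 4.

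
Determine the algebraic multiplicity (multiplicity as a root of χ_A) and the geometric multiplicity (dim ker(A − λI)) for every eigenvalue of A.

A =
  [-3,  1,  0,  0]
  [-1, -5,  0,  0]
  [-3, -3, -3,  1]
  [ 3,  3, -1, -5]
λ = -4: alg = 4, geom = 2

Step 1 — factor the characteristic polynomial to read off the algebraic multiplicities:
  χ_A(x) = (x + 4)^4

Step 2 — compute geometric multiplicities via the rank-nullity identity g(λ) = n − rank(A − λI):
  rank(A − (-4)·I) = 2, so dim ker(A − (-4)·I) = n − 2 = 2

Summary:
  λ = -4: algebraic multiplicity = 4, geometric multiplicity = 2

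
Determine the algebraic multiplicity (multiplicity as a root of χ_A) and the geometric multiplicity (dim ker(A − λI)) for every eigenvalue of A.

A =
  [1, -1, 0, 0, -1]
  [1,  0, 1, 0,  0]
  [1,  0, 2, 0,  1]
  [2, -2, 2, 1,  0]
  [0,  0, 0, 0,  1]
λ = 1: alg = 5, geom = 3

Step 1 — factor the characteristic polynomial to read off the algebraic multiplicities:
  χ_A(x) = (x - 1)^5

Step 2 — compute geometric multiplicities via the rank-nullity identity g(λ) = n − rank(A − λI):
  rank(A − (1)·I) = 2, so dim ker(A − (1)·I) = n − 2 = 3

Summary:
  λ = 1: algebraic multiplicity = 5, geometric multiplicity = 3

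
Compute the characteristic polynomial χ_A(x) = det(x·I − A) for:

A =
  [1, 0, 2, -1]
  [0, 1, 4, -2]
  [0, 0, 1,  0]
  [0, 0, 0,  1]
x^4 - 4*x^3 + 6*x^2 - 4*x + 1

Expanding det(x·I − A) (e.g. by cofactor expansion or by noting that A is similar to its Jordan form J, which has the same characteristic polynomial as A) gives
  χ_A(x) = x^4 - 4*x^3 + 6*x^2 - 4*x + 1
which factors as (x - 1)^4. The eigenvalues (with algebraic multiplicities) are λ = 1 with multiplicity 4.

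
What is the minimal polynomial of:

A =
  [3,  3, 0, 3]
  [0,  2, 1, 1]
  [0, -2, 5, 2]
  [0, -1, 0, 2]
x^3 - 9*x^2 + 27*x - 27

The characteristic polynomial is χ_A(x) = (x - 3)^4, so the eigenvalues are known. The minimal polynomial is
  m_A(x) = Π_λ (x − λ)^{k_λ}
where k_λ is the size of the *largest* Jordan block for λ (equivalently, the smallest k with (A − λI)^k v = 0 for every generalised eigenvector v of λ).

  λ = 3: largest Jordan block has size 3, contributing (x − 3)^3

So m_A(x) = (x - 3)^3 = x^3 - 9*x^2 + 27*x - 27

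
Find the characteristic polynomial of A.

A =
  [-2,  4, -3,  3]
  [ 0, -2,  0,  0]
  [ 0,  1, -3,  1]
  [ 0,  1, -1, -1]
x^4 + 8*x^3 + 24*x^2 + 32*x + 16

Expanding det(x·I − A) (e.g. by cofactor expansion or by noting that A is similar to its Jordan form J, which has the same characteristic polynomial as A) gives
  χ_A(x) = x^4 + 8*x^3 + 24*x^2 + 32*x + 16
which factors as (x + 2)^4. The eigenvalues (with algebraic multiplicities) are λ = -2 with multiplicity 4.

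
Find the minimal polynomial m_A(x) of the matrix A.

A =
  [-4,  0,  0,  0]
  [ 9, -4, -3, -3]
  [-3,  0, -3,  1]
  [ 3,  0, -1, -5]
x^2 + 8*x + 16

The characteristic polynomial is χ_A(x) = (x + 4)^4, so the eigenvalues are known. The minimal polynomial is
  m_A(x) = Π_λ (x − λ)^{k_λ}
where k_λ is the size of the *largest* Jordan block for λ (equivalently, the smallest k with (A − λI)^k v = 0 for every generalised eigenvector v of λ).

  λ = -4: largest Jordan block has size 2, contributing (x + 4)^2

So m_A(x) = (x + 4)^2 = x^2 + 8*x + 16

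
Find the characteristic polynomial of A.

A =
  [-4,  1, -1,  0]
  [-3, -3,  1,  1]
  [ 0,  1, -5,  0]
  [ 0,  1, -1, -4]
x^4 + 16*x^3 + 96*x^2 + 256*x + 256

Expanding det(x·I − A) (e.g. by cofactor expansion or by noting that A is similar to its Jordan form J, which has the same characteristic polynomial as A) gives
  χ_A(x) = x^4 + 16*x^3 + 96*x^2 + 256*x + 256
which factors as (x + 4)^4. The eigenvalues (with algebraic multiplicities) are λ = -4 with multiplicity 4.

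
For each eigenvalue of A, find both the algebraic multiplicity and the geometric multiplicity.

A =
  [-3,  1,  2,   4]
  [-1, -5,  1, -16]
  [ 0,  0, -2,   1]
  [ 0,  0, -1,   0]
λ = -4: alg = 2, geom = 1; λ = -1: alg = 2, geom = 1

Step 1 — factor the characteristic polynomial to read off the algebraic multiplicities:
  χ_A(x) = (x + 1)^2*(x + 4)^2

Step 2 — compute geometric multiplicities via the rank-nullity identity g(λ) = n − rank(A − λI):
  rank(A − (-4)·I) = 3, so dim ker(A − (-4)·I) = n − 3 = 1
  rank(A − (-1)·I) = 3, so dim ker(A − (-1)·I) = n − 3 = 1

Summary:
  λ = -4: algebraic multiplicity = 2, geometric multiplicity = 1
  λ = -1: algebraic multiplicity = 2, geometric multiplicity = 1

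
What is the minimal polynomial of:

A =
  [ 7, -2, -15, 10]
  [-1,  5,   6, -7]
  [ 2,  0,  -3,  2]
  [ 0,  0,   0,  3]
x^3 - 9*x^2 + 27*x - 27

The characteristic polynomial is χ_A(x) = (x - 3)^4, so the eigenvalues are known. The minimal polynomial is
  m_A(x) = Π_λ (x − λ)^{k_λ}
where k_λ is the size of the *largest* Jordan block for λ (equivalently, the smallest k with (A − λI)^k v = 0 for every generalised eigenvector v of λ).

  λ = 3: largest Jordan block has size 3, contributing (x − 3)^3

So m_A(x) = (x - 3)^3 = x^3 - 9*x^2 + 27*x - 27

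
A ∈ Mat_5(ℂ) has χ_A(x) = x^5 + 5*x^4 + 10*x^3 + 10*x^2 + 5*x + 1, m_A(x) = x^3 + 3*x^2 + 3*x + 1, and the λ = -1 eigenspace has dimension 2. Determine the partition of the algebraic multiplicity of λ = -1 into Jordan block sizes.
Block sizes for λ = -1: [3, 2]

Step 1 — from the characteristic polynomial, algebraic multiplicity of λ = -1 is 5. From dim ker(A − (-1)·I) = 2, there are exactly 2 Jordan blocks for λ = -1.
Step 2 — from the minimal polynomial, the factor (x + 1)^3 tells us the largest block for λ = -1 has size 3.
Step 3 — with total size 5, 2 blocks, and largest block 3, the block sizes (in nonincreasing order) are [3, 2].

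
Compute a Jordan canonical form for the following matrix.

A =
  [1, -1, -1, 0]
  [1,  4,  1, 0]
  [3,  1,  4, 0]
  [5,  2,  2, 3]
J_3(3) ⊕ J_1(3)

The characteristic polynomial is
  det(x·I − A) = x^4 - 12*x^3 + 54*x^2 - 108*x + 81 = (x - 3)^4

Eigenvalues and multiplicities (the geometric multiplicity of λ is n − rank(A − λI), which equals the number of Jordan blocks for λ):
  λ = 3: algebraic multiplicity = 4, geometric multiplicity = 2

Determining the block sizes for each eigenvalue:
  λ = 3: with am = 4 and gm = 2, the partition is not yet determined (e.g. several partitions of 4 into 2 parts exist). Let N = A − (3)·I. Computing rank(N^1) = 2, rank(N^2) = 1, rank(N^3) = 0; the number of blocks of size ≥ j is rank(N^{j−1}) − rank(N^j), giving [2, 1, 1]. So we have 1 block(s) of size 3, 1 block(s) of size 1 → block sizes [3, 1]

Assembling the blocks gives a Jordan form
J =
  [3, 1, 0, 0]
  [0, 3, 1, 0]
  [0, 0, 3, 0]
  [0, 0, 0, 3]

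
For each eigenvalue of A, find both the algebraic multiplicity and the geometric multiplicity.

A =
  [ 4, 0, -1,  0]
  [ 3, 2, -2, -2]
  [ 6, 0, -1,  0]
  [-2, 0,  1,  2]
λ = 1: alg = 1, geom = 1; λ = 2: alg = 3, geom = 2

Step 1 — factor the characteristic polynomial to read off the algebraic multiplicities:
  χ_A(x) = (x - 2)^3*(x - 1)

Step 2 — compute geometric multiplicities via the rank-nullity identity g(λ) = n − rank(A − λI):
  rank(A − (1)·I) = 3, so dim ker(A − (1)·I) = n − 3 = 1
  rank(A − (2)·I) = 2, so dim ker(A − (2)·I) = n − 2 = 2

Summary:
  λ = 1: algebraic multiplicity = 1, geometric multiplicity = 1
  λ = 2: algebraic multiplicity = 3, geometric multiplicity = 2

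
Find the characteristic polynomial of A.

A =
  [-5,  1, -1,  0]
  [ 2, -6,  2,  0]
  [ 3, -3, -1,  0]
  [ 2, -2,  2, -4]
x^4 + 16*x^3 + 96*x^2 + 256*x + 256

Expanding det(x·I − A) (e.g. by cofactor expansion or by noting that A is similar to its Jordan form J, which has the same characteristic polynomial as A) gives
  χ_A(x) = x^4 + 16*x^3 + 96*x^2 + 256*x + 256
which factors as (x + 4)^4. The eigenvalues (with algebraic multiplicities) are λ = -4 with multiplicity 4.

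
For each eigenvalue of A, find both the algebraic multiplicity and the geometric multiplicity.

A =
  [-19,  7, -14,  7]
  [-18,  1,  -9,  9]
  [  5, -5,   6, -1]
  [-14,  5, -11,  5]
λ = -5: alg = 1, geom = 1; λ = -2: alg = 2, geom = 1; λ = 2: alg = 1, geom = 1

Step 1 — factor the characteristic polynomial to read off the algebraic multiplicities:
  χ_A(x) = (x - 2)*(x + 2)^2*(x + 5)

Step 2 — compute geometric multiplicities via the rank-nullity identity g(λ) = n − rank(A − λI):
  rank(A − (-5)·I) = 3, so dim ker(A − (-5)·I) = n − 3 = 1
  rank(A − (-2)·I) = 3, so dim ker(A − (-2)·I) = n − 3 = 1
  rank(A − (2)·I) = 3, so dim ker(A − (2)·I) = n − 3 = 1

Summary:
  λ = -5: algebraic multiplicity = 1, geometric multiplicity = 1
  λ = -2: algebraic multiplicity = 2, geometric multiplicity = 1
  λ = 2: algebraic multiplicity = 1, geometric multiplicity = 1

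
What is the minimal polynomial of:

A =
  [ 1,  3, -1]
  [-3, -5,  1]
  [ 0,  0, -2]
x^2 + 4*x + 4

The characteristic polynomial is χ_A(x) = (x + 2)^3, so the eigenvalues are known. The minimal polynomial is
  m_A(x) = Π_λ (x − λ)^{k_λ}
where k_λ is the size of the *largest* Jordan block for λ (equivalently, the smallest k with (A − λI)^k v = 0 for every generalised eigenvector v of λ).

  λ = -2: largest Jordan block has size 2, contributing (x + 2)^2

So m_A(x) = (x + 2)^2 = x^2 + 4*x + 4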